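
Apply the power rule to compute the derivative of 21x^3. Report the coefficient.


We apply the power rule: d/dx [ax^n] = a*n * x^(n-1)
d/dx [21x^3]
= 21 * 3 * x^(3-1)
= 63x^2
The coefficient is 63

63


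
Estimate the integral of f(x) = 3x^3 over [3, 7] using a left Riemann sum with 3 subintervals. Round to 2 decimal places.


Left Riemann sum uses left endpoints of each subinterval.
Interval: [3, 7], n = 3
dx = (7 - 3) / 3 = 4/3
Left endpoints: [3, 13/3, 17/3]
f values: [81, 2197/9, 4913/9]
Sum = dx * (sum of f values)
= 4/3 * 871
= 3484/3 ≈ 1161.33

1161.33


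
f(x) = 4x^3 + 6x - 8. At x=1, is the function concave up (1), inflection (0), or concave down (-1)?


Concavity is determined by the sign of f''(x).
f(x) = 4x^3 + 6x - 8
f'(x) = 12x^2 + 6
f''(x) = 24x
f''(1) = 24 * 1 + 0
= 24 + 0
= 24
Since f''(1) > 0, the function is concave up (1)

1


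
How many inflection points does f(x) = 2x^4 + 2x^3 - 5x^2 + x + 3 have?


Inflection points occur where f''(x) = 0 and concavity changes.
f(x) = 2x^4 + 2x^3 - 5x^2 + x + 3
f'(x) = 8x^3 + 6x^2 - 10x + 1
f''(x) = 24x^2 + 12x - 10
This is a quadratic in x. Use the discriminant to count real roots.
Discriminant = (12)^2 - 4 * 24 * (-10)
= 144 - (-960)
= 1104
Since discriminant > 0, f''(x) = 0 has 2 distinct real solutions.
A quadratic with two distinct real roots changes sign at each root, so concavity changes at both.
Number of inflection points: 2

2


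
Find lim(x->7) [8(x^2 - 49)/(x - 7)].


Direct substitution gives 0/0, so we factor the numerator.
Factor: 8(x^2 - 49) = 8 * (x - 7)(x + 7)
Cancel the common factor (x - 7):
8(x^2 - 49)/(x - 7) = 8 * (x + 7)
Now substitute x = 7:
= 8 * (7 + 7) = 112

112


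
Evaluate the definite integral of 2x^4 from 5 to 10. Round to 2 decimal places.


Find the antiderivative of 2x^4:
F(x) = 2/5 * x^5
Apply the Fundamental Theorem of Calculus:
F(10) - F(5)
= 2/5 * 10^5 - 2/5 * 5^5
= 2/5 * (100000 - 3125)
= 2/5 * 96875
= 38750 = 38750.00

38750.00


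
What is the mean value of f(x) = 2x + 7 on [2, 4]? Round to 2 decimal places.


Average value = 1/(b-a) * integral from a to b of f(x) dx
First compute the integral of 2x + 7:
F(x) = x^2 + 7x
F(4) = 1 * 16 + 7 * 4 = 44
F(2) = 1 * 4 + 7 * 2 = 18
Integral = 44 - 18 = 26
Average = 26 / (4 - 2) = 26 / 2
= 13 = 13.00

13.00


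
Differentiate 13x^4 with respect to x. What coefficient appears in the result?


We apply the power rule: d/dx [ax^n] = a*n * x^(n-1)
d/dx [13x^4]
= 13 * 4 * x^(4-1)
= 52x^3
The coefficient is 52

52


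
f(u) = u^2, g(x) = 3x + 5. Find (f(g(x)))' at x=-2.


Using the chain rule: (f(g(x)))' = f'(g(x)) * g'(x)
First, find g(-2):
g(-2) = 3 * (-2) + 5 = -1
Next, f'(u) = 2u
And g'(x) = 3
So f'(g(-2)) * g'(-2)
= 2 * (-1) * 3
= -6

-6


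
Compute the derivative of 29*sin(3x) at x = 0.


Apply the chain rule to differentiate 29*sin(3x):
d/dx [29*sin(3x)]
= 29 * cos(3x) * d/dx(3x)
= 29 * 3 * cos(3x)
= 87 * cos(3x)
Evaluate at x = 0:
= 87 * cos(0)
= 87 * 1
= 87

87


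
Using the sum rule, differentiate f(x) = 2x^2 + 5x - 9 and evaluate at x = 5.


Differentiate term by term using power and sum rules:
f(x) = 2x^2 + 5x - 9
f'(x) = 4x + 5
Substitute x = 5:
f'(5) = 4 * 5 + 5
= 20 + 5
= 25

25


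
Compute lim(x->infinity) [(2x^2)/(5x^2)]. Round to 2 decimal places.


For limits at infinity with equal-degree polynomials,
we compare leading coefficients.
Numerator leading term: 2x^2
Denominator leading term: 5x^2
Divide both by x^2:
lim = (2) / (5)
As x -> infinity, the 1/x and 1/x^2 terms vanish:
= 2/5 = 0.40

0.40


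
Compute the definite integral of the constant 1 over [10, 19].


The integral of a constant k over [a, b] equals k * (b - a).
integral from 10 to 19 of 1 dx
= 1 * (19 - 10)
= 1 * 9
= 9

9


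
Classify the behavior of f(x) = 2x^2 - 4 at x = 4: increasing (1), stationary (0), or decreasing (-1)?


Compute f'(x) to determine behavior:
f'(x) = 4x
f'(4) = 4 * 4 + 0
= 16 + 0
= 16
Since f'(4) > 0, the function is increasing (1)

1


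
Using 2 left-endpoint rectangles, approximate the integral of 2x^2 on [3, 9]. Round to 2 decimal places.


Left Riemann sum uses left endpoints of each subinterval.
Interval: [3, 9], n = 2
dx = (9 - 3) / 2 = 3
Left endpoints: [3, 6]
f values: [18, 72]
Sum = dx * (sum of f values)
= 3 * 90
= 270 = 270.00

270.00


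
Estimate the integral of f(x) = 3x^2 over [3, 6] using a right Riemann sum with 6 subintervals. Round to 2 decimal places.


Right Riemann sum uses right endpoints of each subinterval.
Interval: [3, 6], n = 6
dx = (6 - 3) / 6 = 1/2
Right endpoints: [7/2, 4, 9/2, 5, 11/2, 6]
f values: [147/4, 48, 243/4, 75, 363/4, 108]
Sum = dx * (sum of f values)
= 1/2 * 1677/4
= 1677/8 ≈ 209.63

209.63


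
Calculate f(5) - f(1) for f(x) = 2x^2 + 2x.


Net change = f(b) - f(a)
f(x) = 2x^2 + 2x
Compute f(5):
f(5) = 2 * 5^2 + 2 * 5 + 0
= 50 + 10 + 0
= 60
Compute f(1):
f(1) = 2 * 1^2 + 2 * 1 + 0
= 2 + 2 + 0
= 4
Net change = 60 - 4 = 56

56


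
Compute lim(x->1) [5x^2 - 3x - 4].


Since polynomials are continuous, we use direct substitution.
lim(x->1) of 5x^2 - 3x - 4
= 5 * 1^2 - 3 * 1 - 4
= 5 - 3 - 4
= -2

-2


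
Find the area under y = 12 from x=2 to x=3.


The area under a constant function y = 12 is a rectangle.
Width = 3 - 2 = 1
Height = 12
Area = width * height
= 1 * 12
= 12

12


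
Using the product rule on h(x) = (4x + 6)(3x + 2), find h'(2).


Let u(x) = 4x + 6 and v(x) = 3x + 2
u'(x) = 4
v'(x) = 3
Product rule: h'(x) = u'(x)*v(x) + u(x)*v'(x)
= 4 * (3x + 2) + (4x + 6) * 3
At x = 2:
u(2) = 4 * 2 + 6 = 14
v(2) = 3 * 2 + 2 = 8
h'(2) = 4 * 8 + 14 * 3
= 32 + 42
= 74

74


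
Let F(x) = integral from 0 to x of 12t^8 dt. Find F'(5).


By the Fundamental Theorem of Calculus (Part 1):
If F(x) = integral from 0 to x of f(t) dt, then F'(x) = f(x)
Here f(t) = 12t^8
So F'(x) = 12x^8
Evaluate at x = 5:
F'(5) = 12 * 5^8
= 12 * 390625
= 4687500

4687500


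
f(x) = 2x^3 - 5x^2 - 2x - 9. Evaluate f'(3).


Differentiate f(x) = 2x^3 - 5x^2 - 2x - 9 term by term:
f'(x) = 6x^2 - 10x - 2
Substitute x = 3:
f'(3) = 6 * 3^2 - 10 * 3 - 2
= 54 - 30 - 2
= 22

22


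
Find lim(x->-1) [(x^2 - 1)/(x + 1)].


Direct substitution gives 0/0, so we factor the numerator.
Factor: (x^2 - 1) = (x + 1)(x - 1)
Cancel the common factor (x + 1):
(x^2 - 1)/(x + 1) = (x - 1)
Now substitute x = -1:
= (-1) - (1) = -2

-2


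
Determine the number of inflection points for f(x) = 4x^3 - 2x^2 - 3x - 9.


Inflection points occur where f''(x) = 0 and concavity changes.
f(x) = 4x^3 - 2x^2 - 3x - 9
f'(x) = 12x^2 - 4x - 3
f''(x) = 24x - 4
Set f''(x) = 0:
24x - 4 = 0
x = 4 / 24 = 1/6
Since f''(x) is linear (degree 1), it changes sign at this point.
Therefore there is exactly 1 inflection point.

1


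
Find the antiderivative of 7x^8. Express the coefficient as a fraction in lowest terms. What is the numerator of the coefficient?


Apply the power rule for integration:
integral of ax^n dx = a/(n+1) * x^(n+1) + C
integral of 7x^8 dx
= 7/9 * x^9 + C
The coefficient in lowest terms is 7/9, and its numerator is 7

7


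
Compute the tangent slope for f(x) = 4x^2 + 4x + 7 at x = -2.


The slope of the tangent line equals f'(x) at the point.
f(x) = 4x^2 + 4x + 7
f'(x) = 8x + 4
At x = -2:
f'(-2) = 8 * (-2) + 4
= -16 + 4
= -12

-12


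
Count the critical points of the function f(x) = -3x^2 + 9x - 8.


Find where f'(x) = 0:
f'(x) = -6x + 9
Set f'(x) = 0:
-6x + 9 = 0
x = -9 / (-6) = 3/2
This is a linear equation in x, so there is exactly one solution.
Number of critical points: 1

1


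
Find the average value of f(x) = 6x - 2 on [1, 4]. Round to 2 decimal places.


Average value = 1/(b-a) * integral from a to b of f(x) dx
First compute the integral of 6x - 2:
F(x) = 3x^2 - 2x
F(4) = 3 * 16 - 2 * 4 = 40
F(1) = 3 * 1 - 2 * 1 = 1
Integral = 40 - 1 = 39
Average = 39 / (4 - 1) = 39 / 3
= 13 = 13.00

13.00


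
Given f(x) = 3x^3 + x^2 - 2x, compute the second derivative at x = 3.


First derivative:
f'(x) = 9x^2 + 2x - 2
Second derivative:
f''(x) = 18x + 2
Substitute x = 3:
f''(3) = 18 * 3 + 2
= 54 + 2
= 56

56


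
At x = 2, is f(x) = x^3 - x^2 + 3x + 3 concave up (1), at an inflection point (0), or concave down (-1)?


Concavity is determined by the sign of f''(x).
f(x) = x^3 - x^2 + 3x + 3
f'(x) = 3x^2 - 2x + 3
f''(x) = 6x - 2
f''(2) = 6 * 2 - 2
= 12 - 2
= 10
Since f''(2) > 0, the function is concave up (1)

1


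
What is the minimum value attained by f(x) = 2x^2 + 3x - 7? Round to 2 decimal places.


For a quadratic f(x) = ax^2 + bx + c with a > 0, the minimum is at the vertex.
Vertex x-coordinate: x = -b/(2a)
x = -(3) / (2 * 2)
x = -3/4
Substitute back to find the minimum value:
f(-3/4) = 2 * (-3/4)^2 + 3 * (-3/4) - 7
= 9/8 - 9/4 - 7
= -65/8 ≈ -8.13

-8.13


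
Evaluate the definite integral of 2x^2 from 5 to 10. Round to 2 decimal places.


Find the antiderivative of 2x^2:
F(x) = 2/3 * x^3
Apply the Fundamental Theorem of Calculus:
F(10) - F(5)
= 2/3 * 10^3 - 2/3 * 5^3
= 2/3 * (1000 - 125)
= 2/3 * 875
= 1750/3 ≈ 583.33

583.33


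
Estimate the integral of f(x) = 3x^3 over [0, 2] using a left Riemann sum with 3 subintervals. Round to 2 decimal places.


Left Riemann sum uses left endpoints of each subinterval.
Interval: [0, 2], n = 3
dx = (2 - 0) / 3 = 2/3
Left endpoints: [0, 2/3, 4/3]
f values: [0, 8/9, 64/9]
Sum = dx * (sum of f values)
= 2/3 * 8
= 16/3 ≈ 5.33

5.33


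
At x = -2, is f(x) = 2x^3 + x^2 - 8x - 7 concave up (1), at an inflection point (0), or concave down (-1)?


Concavity is determined by the sign of f''(x).
f(x) = 2x^3 + x^2 - 8x - 7
f'(x) = 6x^2 + 2x - 8
f''(x) = 12x + 2
f''(-2) = 12 * (-2) + 2
= -24 + 2
= -22
Since f''(-2) < 0, the function is concave down (-1)

-1


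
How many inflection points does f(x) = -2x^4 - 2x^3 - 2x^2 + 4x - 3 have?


Inflection points occur where f''(x) = 0 and concavity changes.
f(x) = -2x^4 - 2x^3 - 2x^2 + 4x - 3
f'(x) = -8x^3 - 6x^2 - 4x + 4
f''(x) = -24x^2 - 12x - 4
This is a quadratic in x. Use the discriminant to count real roots.
Discriminant = (-12)^2 - 4 * (-24) * (-4)
= 144 - 384
= -240
Since discriminant < 0, f''(x) = 0 has no real solutions.
Number of inflection points: 0

0


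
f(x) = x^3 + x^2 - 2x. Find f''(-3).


First derivative:
f'(x) = 3x^2 + 2x - 2
Second derivative:
f''(x) = 6x + 2
Substitute x = -3:
f''(-3) = 6 * (-3) + 2
= -18 + 2
= -16

-16


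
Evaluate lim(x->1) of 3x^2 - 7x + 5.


Since polynomials are continuous, we use direct substitution.
lim(x->1) of 3x^2 - 7x + 5
= 3 * 1^2 - 7 * 1 + 5
= 3 - 7 + 5
= 1

1


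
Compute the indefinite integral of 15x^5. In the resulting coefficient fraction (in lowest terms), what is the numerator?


Apply the power rule for integration:
integral of ax^n dx = a/(n+1) * x^(n+1) + C
integral of 15x^5 dx
= 15/6 * x^6 + C
= 5/2 * x^6 + C
The coefficient in lowest terms is 5/2, and its numerator is 5

5


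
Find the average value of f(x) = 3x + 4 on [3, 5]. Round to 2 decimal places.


Average value = 1/(b-a) * integral from a to b of f(x) dx
First compute the integral of 3x + 4:
F(x) = (3/2)x^2 + 4x
F(5) = 3/2 * 25 + 4 * 5 = 115/2
F(3) = 3/2 * 9 + 4 * 3 = 51/2
Integral = 115/2 - 51/2 = 32
Average = 32 / (5 - 3) = 32 / 2
= 16 = 16.00

16.00


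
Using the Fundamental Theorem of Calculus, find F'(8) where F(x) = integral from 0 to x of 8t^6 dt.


By the Fundamental Theorem of Calculus (Part 1):
If F(x) = integral from 0 to x of f(t) dt, then F'(x) = f(x)
Here f(t) = 8t^6
So F'(x) = 8x^6
Evaluate at x = 8:
F'(8) = 8 * 8^6
= 8 * 262144
= 2097152

2097152


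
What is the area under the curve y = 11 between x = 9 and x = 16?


The area under a constant function y = 11 is a rectangle.
Width = 16 - 9 = 7
Height = 11
Area = width * height
= 7 * 11
= 77

77


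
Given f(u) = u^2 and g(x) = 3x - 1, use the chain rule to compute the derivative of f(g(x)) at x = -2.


Using the chain rule: (f(g(x)))' = f'(g(x)) * g'(x)
First, find g(-2):
g(-2) = 3 * (-2) - 1 = -7
Next, f'(u) = 2u
And g'(x) = 3
So f'(g(-2)) * g'(-2)
= 2 * (-7) * 3
= -42

-42


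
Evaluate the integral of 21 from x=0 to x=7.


The integral of a constant k over [a, b] equals k * (b - a).
integral from 0 to 7 of 21 dx
= 21 * (7 - 0)
= 21 * 7
= 147

147


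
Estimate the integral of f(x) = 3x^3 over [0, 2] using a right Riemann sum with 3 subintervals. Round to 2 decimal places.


Right Riemann sum uses right endpoints of each subinterval.
Interval: [0, 2], n = 3
dx = (2 - 0) / 3 = 2/3
Right endpoints: [2/3, 4/3, 2]
f values: [8/9, 64/9, 24]
Sum = dx * (sum of f values)
= 2/3 * 32
= 64/3 ≈ 21.33

21.33


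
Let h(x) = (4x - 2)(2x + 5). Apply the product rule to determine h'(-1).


Let u(x) = 4x - 2 and v(x) = 2x + 5
u'(x) = 4
v'(x) = 2
Product rule: h'(x) = u'(x)*v(x) + u(x)*v'(x)
= 4 * (2x + 5) + (4x - 2) * 2
At x = -1:
u(-1) = 4 * (-1) - 2 = -6
v(-1) = 2 * (-1) + 5 = 3
h'(-1) = 4 * 3 + (-6) * 2
= 12 - 12
= 0

0


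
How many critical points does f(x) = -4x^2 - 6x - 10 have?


Find where f'(x) = 0:
f'(x) = -8x - 6
Set f'(x) = 0:
-8x - 6 = 0
x = 6 / (-8) = -3/4
This is a linear equation in x, so there is exactly one solution.
Number of critical points: 1

1


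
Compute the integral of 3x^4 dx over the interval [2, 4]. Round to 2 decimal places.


Find the antiderivative of 3x^4:
F(x) = 3/5 * x^5
Apply the Fundamental Theorem of Calculus:
F(4) - F(2)
= 3/5 * 4^5 - 3/5 * 2^5
= 3/5 * (1024 - 32)
= 3/5 * 992
= 2976/5 = 595.20

595.20


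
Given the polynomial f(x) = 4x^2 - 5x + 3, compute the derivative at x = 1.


Differentiate term by term using power and sum rules:
f(x) = 4x^2 - 5x + 3
f'(x) = 8x - 5
Substitute x = 1:
f'(1) = 8 * 1 - 5
= 8 - 5
= 3

3


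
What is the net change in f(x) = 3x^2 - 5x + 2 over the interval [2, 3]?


Net change = f(b) - f(a)
f(x) = 3x^2 - 5x + 2
Compute f(3):
f(3) = 3 * 3^2 - 5 * 3 + 2
= 27 - 15 + 2
= 14
Compute f(2):
f(2) = 3 * 2^2 - 5 * 2 + 2
= 12 - 10 + 2
= 4
Net change = 14 - 4 = 10

10


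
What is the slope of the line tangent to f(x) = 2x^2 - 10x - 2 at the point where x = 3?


The slope of the tangent line equals f'(x) at the point.
f(x) = 2x^2 - 10x - 2
f'(x) = 4x - 10
At x = 3:
f'(3) = 4 * 3 - 10
= 12 - 10
= 2

2


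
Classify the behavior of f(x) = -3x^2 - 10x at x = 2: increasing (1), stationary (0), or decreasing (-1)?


Compute f'(x) to determine behavior:
f'(x) = -6x - 10
f'(2) = -6 * 2 - 10
= -12 - 10
= -22
Since f'(2) < 0, the function is decreasing (-1)

-1


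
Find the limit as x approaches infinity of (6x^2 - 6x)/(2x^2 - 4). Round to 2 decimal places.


For limits at infinity with equal-degree polynomials,
we compare leading coefficients.
Numerator leading term: 6x^2
Denominator leading term: 2x^2
Divide both by x^2:
lim = (6 - 6/x) / (2 - 4/x^2)
As x -> infinity, the 1/x and 1/x^2 terms vanish:
= 6/2 = 3 = 3.00

3.00


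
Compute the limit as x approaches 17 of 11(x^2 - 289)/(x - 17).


Direct substitution gives 0/0, so we factor the numerator.
Factor: 11(x^2 - 289) = 11 * (x - 17)(x + 17)
Cancel the common factor (x - 17):
11(x^2 - 289)/(x - 17) = 11 * (x + 17)
Now substitute x = 17:
= 11 * (17 + 17) = 374

374


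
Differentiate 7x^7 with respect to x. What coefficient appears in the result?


We apply the power rule: d/dx [ax^n] = a*n * x^(n-1)
d/dx [7x^7]
= 7 * 7 * x^(7-1)
= 49x^6
The coefficient is 49

49


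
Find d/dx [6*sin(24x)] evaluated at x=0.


Apply the chain rule to differentiate 6*sin(24x):
d/dx [6*sin(24x)]
= 6 * cos(24x) * d/dx(24x)
= 6 * 24 * cos(24x)
= 144 * cos(24x)
Evaluate at x = 0:
= 144 * cos(0)
= 144 * 1
= 144

144


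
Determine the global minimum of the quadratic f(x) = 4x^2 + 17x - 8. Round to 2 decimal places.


For a quadratic f(x) = ax^2 + bx + c with a > 0, the minimum is at the vertex.
Vertex x-coordinate: x = -b/(2a)
x = -(17) / (2 * 4)
x = -17/8
Substitute back to find the minimum value:
f(-17/8) = 4 * (-17/8)^2 + 17 * (-17/8) - 8
= 289/16 - 289/8 - 8
= -417/16 ≈ -26.06

-26.06


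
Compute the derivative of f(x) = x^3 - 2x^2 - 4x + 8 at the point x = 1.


Differentiate f(x) = x^3 - 2x^2 - 4x + 8 term by term:
f'(x) = 3x^2 - 4x - 4
Substitute x = 1:
f'(1) = 3 * 1^2 - 4 * 1 - 4
= 3 - 4 - 4
= -5

-5


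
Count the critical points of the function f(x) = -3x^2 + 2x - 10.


Find where f'(x) = 0:
f'(x) = -6x + 2
Set f'(x) = 0:
-6x + 2 = 0
x = -2 / (-6) = 1/3
This is a linear equation in x, so there is exactly one solution.
Number of critical points: 1

1


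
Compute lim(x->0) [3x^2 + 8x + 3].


Since polynomials are continuous, we use direct substitution.
lim(x->0) of 3x^2 + 8x + 3
= 3 * 0^2 + 8 * 0 + 3
= 0 + 0 + 3
= 3

3


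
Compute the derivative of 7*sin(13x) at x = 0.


Apply the chain rule to differentiate 7*sin(13x):
d/dx [7*sin(13x)]
= 7 * cos(13x) * d/dx(13x)
= 7 * 13 * cos(13x)
= 91 * cos(13x)
Evaluate at x = 0:
= 91 * cos(0)
= 91 * 1
= 91

91


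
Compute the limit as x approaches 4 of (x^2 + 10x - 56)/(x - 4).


Direct substitution gives 0/0, so we factor the numerator.
Factor: (x^2 + 10x - 56) = (x - 4)(x + 14)
Cancel the common factor (x - 4):
(x^2 + 10x - 56)/(x - 4) = (x + 14)
Now substitute x = 4:
= (4) - (-14) = 18

18


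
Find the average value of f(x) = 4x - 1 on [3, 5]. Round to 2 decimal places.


Average value = 1/(b-a) * integral from a to b of f(x) dx
First compute the integral of 4x - 1:
F(x) = 2x^2 - x
F(5) = 2 * 25 - 1 * 5 = 45
F(3) = 2 * 9 - 1 * 3 = 15
Integral = 45 - 15 = 30
Average = 30 / (5 - 3) = 30 / 2
= 15 = 15.00

15.00


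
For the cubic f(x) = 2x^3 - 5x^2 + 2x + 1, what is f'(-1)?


Differentiate f(x) = 2x^3 - 5x^2 + 2x + 1 term by term:
f'(x) = 6x^2 - 10x + 2
Substitute x = -1:
f'(-1) = 6 * (-1)^2 - 10 * (-1) + 2
= 6 + 10 + 2
= 18

18


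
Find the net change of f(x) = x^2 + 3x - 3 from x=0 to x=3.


Net change = f(b) - f(a)
f(x) = x^2 + 3x - 3
Compute f(3):
f(3) = 1 * 3^2 + 3 * 3 - 3
= 9 + 9 - 3
= 15
Compute f(0):
f(0) = 1 * 0^2 + 3 * 0 - 3
= 0 + 0 - 3
= -3
Net change = 15 - (-3) = 18

18


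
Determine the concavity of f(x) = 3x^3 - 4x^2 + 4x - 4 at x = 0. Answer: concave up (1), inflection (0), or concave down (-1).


Concavity is determined by the sign of f''(x).
f(x) = 3x^3 - 4x^2 + 4x - 4
f'(x) = 9x^2 - 8x + 4
f''(x) = 18x - 8
f''(0) = 18 * 0 - 8
= 0 - 8
= -8
Since f''(0) < 0, the function is concave down (-1)

-1


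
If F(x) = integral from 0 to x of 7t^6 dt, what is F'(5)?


By the Fundamental Theorem of Calculus (Part 1):
If F(x) = integral from 0 to x of f(t) dt, then F'(x) = f(x)
Here f(t) = 7t^6
So F'(x) = 7x^6
Evaluate at x = 5:
F'(5) = 7 * 5^6
= 7 * 15625
= 109375

109375


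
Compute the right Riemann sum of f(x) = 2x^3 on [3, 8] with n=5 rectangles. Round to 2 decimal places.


Right Riemann sum uses right endpoints of each subinterval.
Interval: [3, 8], n = 5
dx = (8 - 3) / 5 = 1
Right endpoints: [4, 5, 6, 7, 8]
f values: [128, 250, 432, 686, 1024]
Sum = dx * (sum of f values)
= 1 * 2520
= 2520 = 2520.00

2520.00


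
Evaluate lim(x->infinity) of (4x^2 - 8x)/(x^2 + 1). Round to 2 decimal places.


For limits at infinity with equal-degree polynomials,
we compare leading coefficients.
Numerator leading term: 4x^2
Denominator leading term: x^2
Divide both by x^2:
lim = (4 - 8/x) / (1 + 1/x^2)
As x -> infinity, the 1/x and 1/x^2 terms vanish:
= 4/1 = 4 = 4.00

4.00


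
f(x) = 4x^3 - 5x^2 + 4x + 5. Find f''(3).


First derivative:
f'(x) = 12x^2 - 10x + 4
Second derivative:
f''(x) = 24x - 10
Substitute x = 3:
f''(3) = 24 * 3 - 10
= 72 - 10
= 62

62


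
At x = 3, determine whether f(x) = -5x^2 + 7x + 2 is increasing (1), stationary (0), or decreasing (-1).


Compute f'(x) to determine behavior:
f'(x) = -10x + 7
f'(3) = -10 * 3 + 7
= -30 + 7
= -23
Since f'(3) < 0, the function is decreasing (-1)

-1


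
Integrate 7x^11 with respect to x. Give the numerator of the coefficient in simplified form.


Apply the power rule for integration:
integral of ax^n dx = a/(n+1) * x^(n+1) + C
integral of 7x^11 dx
= 7/12 * x^12 + C
The coefficient in lowest terms is 7/12, and its numerator is 7

7


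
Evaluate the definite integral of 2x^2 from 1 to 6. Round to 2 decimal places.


Find the antiderivative of 2x^2:
F(x) = 2/3 * x^3
Apply the Fundamental Theorem of Calculus:
F(6) - F(1)
= 2/3 * 6^3 - 2/3 * 1^3
= 2/3 * (216 - 1)
= 2/3 * 215
= 430/3 ≈ 143.33

143.33


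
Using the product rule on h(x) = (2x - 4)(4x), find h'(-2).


Let u(x) = 2x - 4 and v(x) = 4x
u'(x) = 2
v'(x) = 4
Product rule: h'(x) = u'(x)*v(x) + u(x)*v'(x)
= 2 * (4x) + (2x - 4) * 4
At x = -2:
u(-2) = 2 * (-2) - 4 = -8
v(-2) = 4 * (-2) + 0 = -8
h'(-2) = 2 * (-8) + (-8) * 4
= -16 - 32
= -48

-48


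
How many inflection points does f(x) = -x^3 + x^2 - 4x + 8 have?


Inflection points occur where f''(x) = 0 and concavity changes.
f(x) = -x^3 + x^2 - 4x + 8
f'(x) = -3x^2 + 2x - 4
f''(x) = -6x + 2
Set f''(x) = 0:
-6x + 2 = 0
x = -2 / (-6) = 1/3
Since f''(x) is linear (degree 1), it changes sign at this point.
Therefore there is exactly 1 inflection point.

1


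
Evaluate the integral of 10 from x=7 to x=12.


The integral of a constant k over [a, b] equals k * (b - a).
integral from 7 to 12 of 10 dx
= 10 * (12 - 7)
= 10 * 5
= 50

50


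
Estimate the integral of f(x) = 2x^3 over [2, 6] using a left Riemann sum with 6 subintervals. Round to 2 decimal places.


Left Riemann sum uses left endpoints of each subinterval.
Interval: [2, 6], n = 6
dx = (6 - 2) / 6 = 2/3
Left endpoints: [2, 8/3, 10/3, 4, 14/3, 16/3]
f values: [16, 1024/27, 2000/27, 128, 5488/27, 8192/27]
Sum = dx * (sum of f values)
= 2/3 * 2288/3
= 4576/9 ≈ 508.44

508.44


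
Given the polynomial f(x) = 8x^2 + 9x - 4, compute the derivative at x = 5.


Differentiate term by term using power and sum rules:
f(x) = 8x^2 + 9x - 4
f'(x) = 16x + 9
Substitute x = 5:
f'(5) = 16 * 5 + 9
= 80 + 9
= 89

89


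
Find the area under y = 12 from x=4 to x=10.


The area under a constant function y = 12 is a rectangle.
Width = 10 - 4 = 6
Height = 12
Area = width * height
= 6 * 12
= 72

72


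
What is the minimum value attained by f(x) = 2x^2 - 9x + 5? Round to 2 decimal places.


For a quadratic f(x) = ax^2 + bx + c with a > 0, the minimum is at the vertex.
Vertex x-coordinate: x = -b/(2a)
x = -(-9) / (2 * 2)
x = 9/4
Substitute back to find the minimum value:
f(9/4) = 2 * (9/4)^2 - 9 * (9/4) + 5
= 81/8 - 81/4 + 5
= -41/8 ≈ -5.13

-5.13


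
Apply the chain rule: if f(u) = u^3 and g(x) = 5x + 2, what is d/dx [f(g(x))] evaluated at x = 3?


Using the chain rule: (f(g(x)))' = f'(g(x)) * g'(x)
First, find g(3):
g(3) = 5 * 3 + 2 = 17
Next, f'(u) = 3u^2
And g'(x) = 5
So f'(g(3)) * g'(3)
= 3 * 17^2 * 5
= 3 * 289 * 5
= 4335

4335


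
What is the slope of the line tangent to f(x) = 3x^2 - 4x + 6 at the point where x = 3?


The slope of the tangent line equals f'(x) at the point.
f(x) = 3x^2 - 4x + 6
f'(x) = 6x - 4
At x = 3:
f'(3) = 6 * 3 - 4
= 18 - 4
= 14

14


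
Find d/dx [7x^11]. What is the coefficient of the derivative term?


We apply the power rule: d/dx [ax^n] = a*n * x^(n-1)
d/dx [7x^11]
= 7 * 11 * x^(11-1)
= 77x^10
The coefficient is 77

77


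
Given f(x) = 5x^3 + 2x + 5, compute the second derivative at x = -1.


First derivative:
f'(x) = 15x^2 + 2
Second derivative:
f''(x) = 30x
Substitute x = -1:
f''(-1) = 30 * (-1) + 0
= -30 + 0
= -30

-30


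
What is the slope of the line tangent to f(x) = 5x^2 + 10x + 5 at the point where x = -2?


The slope of the tangent line equals f'(x) at the point.
f(x) = 5x^2 + 10x + 5
f'(x) = 10x + 10
At x = -2:
f'(-2) = 10 * (-2) + 10
= -20 + 10
= -10

-10


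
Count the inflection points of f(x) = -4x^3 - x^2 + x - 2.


Inflection points occur where f''(x) = 0 and concavity changes.
f(x) = -4x^3 - x^2 + x - 2
f'(x) = -12x^2 - 2x + 1
f''(x) = -24x - 2
Set f''(x) = 0:
-24x - 2 = 0
x = 2 / (-24) = -1/12
Since f''(x) is linear (degree 1), it changes sign at this point.
Therefore there is exactly 1 inflection point.

1


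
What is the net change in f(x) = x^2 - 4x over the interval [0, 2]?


Net change = f(b) - f(a)
f(x) = x^2 - 4x
Compute f(2):
f(2) = 1 * 2^2 - 4 * 2 + 0
= 4 - 8 + 0
= -4
Compute f(0):
f(0) = 1 * 0^2 - 4 * 0 + 0
= 0 + 0 + 0
= 0
Net change = -4 - 0 = -4

-4


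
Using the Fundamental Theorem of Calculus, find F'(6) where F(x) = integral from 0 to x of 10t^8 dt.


By the Fundamental Theorem of Calculus (Part 1):
If F(x) = integral from 0 to x of f(t) dt, then F'(x) = f(x)
Here f(t) = 10t^8
So F'(x) = 10x^8
Evaluate at x = 6:
F'(6) = 10 * 6^8
= 10 * 1679616
= 16796160

16796160


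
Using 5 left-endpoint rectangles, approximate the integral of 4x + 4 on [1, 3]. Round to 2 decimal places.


Left Riemann sum uses left endpoints of each subinterval.
Interval: [1, 3], n = 5
dx = (3 - 1) / 5 = 2/5
Left endpoints: [1, 7/5, 9/5, 11/5, 13/5]
f values: [8, 48/5, 56/5, 64/5, 72/5]
Sum = dx * (sum of f values)
= 2/5 * 56
= 112/5 = 22.40

22.40


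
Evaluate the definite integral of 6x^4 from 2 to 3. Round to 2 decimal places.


Find the antiderivative of 6x^4:
F(x) = 6/5 * x^5
Apply the Fundamental Theorem of Calculus:
F(3) - F(2)
= 6/5 * 3^5 - 6/5 * 2^5
= 6/5 * (243 - 32)
= 6/5 * 211
= 1266/5 = 253.20

253.20


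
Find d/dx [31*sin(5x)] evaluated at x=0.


Apply the chain rule to differentiate 31*sin(5x):
d/dx [31*sin(5x)]
= 31 * cos(5x) * d/dx(5x)
= 31 * 5 * cos(5x)
= 155 * cos(5x)
Evaluate at x = 0:
= 155 * cos(0)
= 155 * 1
= 155

155


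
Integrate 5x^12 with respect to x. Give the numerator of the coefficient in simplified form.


Apply the power rule for integration:
integral of ax^n dx = a/(n+1) * x^(n+1) + C
integral of 5x^12 dx
= 5/13 * x^13 + C
The coefficient in lowest terms is 5/13, and its numerator is 5

5


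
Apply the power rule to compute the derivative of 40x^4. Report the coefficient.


We apply the power rule: d/dx [ax^n] = a*n * x^(n-1)
d/dx [40x^4]
= 40 * 4 * x^(4-1)
= 160x^3
The coefficient is 160

160


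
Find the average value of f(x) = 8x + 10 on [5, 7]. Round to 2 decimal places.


Average value = 1/(b-a) * integral from a to b of f(x) dx
First compute the integral of 8x + 10:
F(x) = 4x^2 + 10x
F(7) = 4 * 49 + 10 * 7 = 266
F(5) = 4 * 25 + 10 * 5 = 150
Integral = 266 - 150 = 116
Average = 116 / (7 - 5) = 116 / 2
= 58 = 58.00

58.00


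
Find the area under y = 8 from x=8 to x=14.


The area under a constant function y = 8 is a rectangle.
Width = 14 - 8 = 6
Height = 8
Area = width * height
= 6 * 8
= 48

48


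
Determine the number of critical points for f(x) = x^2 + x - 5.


Find where f'(x) = 0:
f'(x) = 2x + 1
Set f'(x) = 0:
2x + 1 = 0
x = -1 / 2 = -1/2
This is a linear equation in x, so there is exactly one solution.
Number of critical points: 1

1


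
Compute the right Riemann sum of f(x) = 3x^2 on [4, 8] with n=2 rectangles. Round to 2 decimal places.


Right Riemann sum uses right endpoints of each subinterval.
Interval: [4, 8], n = 2
dx = (8 - 4) / 2 = 2
Right endpoints: [6, 8]
f values: [108, 192]
Sum = dx * (sum of f values)
= 2 * 300
= 600 = 600.00

600.00


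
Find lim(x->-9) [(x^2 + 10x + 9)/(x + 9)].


Direct substitution gives 0/0, so we factor the numerator.
Factor: (x^2 + 10x + 9) = (x + 9)(x + 1)
Cancel the common factor (x + 9):
(x^2 + 10x + 9)/(x + 9) = (x + 1)
Now substitute x = -9:
= (-9) - (-1) = -8

-8


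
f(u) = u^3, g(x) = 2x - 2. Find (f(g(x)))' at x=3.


Using the chain rule: (f(g(x)))' = f'(g(x)) * g'(x)
First, find g(3):
g(3) = 2 * 3 - 2 = 4
Next, f'(u) = 3u^2
And g'(x) = 2
So f'(g(3)) * g'(3)
= 3 * 4^2 * 2
= 3 * 16 * 2
= 96

96


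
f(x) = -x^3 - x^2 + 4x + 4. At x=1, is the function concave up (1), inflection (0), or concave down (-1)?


Concavity is determined by the sign of f''(x).
f(x) = -x^3 - x^2 + 4x + 4
f'(x) = -3x^2 - 2x + 4
f''(x) = -6x - 2
f''(1) = -6 * 1 - 2
= -6 - 2
= -8
Since f''(1) < 0, the function is concave down (-1)

-1


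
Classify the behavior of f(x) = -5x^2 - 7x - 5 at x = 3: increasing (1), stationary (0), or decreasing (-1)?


Compute f'(x) to determine behavior:
f'(x) = -10x - 7
f'(3) = -10 * 3 - 7
= -30 - 7
= -37
Since f'(3) < 0, the function is decreasing (-1)

-1


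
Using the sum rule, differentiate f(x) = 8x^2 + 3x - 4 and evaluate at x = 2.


Differentiate term by term using power and sum rules:
f(x) = 8x^2 + 3x - 4
f'(x) = 16x + 3
Substitute x = 2:
f'(2) = 16 * 2 + 3
= 32 + 3
= 35

35


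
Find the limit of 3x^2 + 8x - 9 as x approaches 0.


Since polynomials are continuous, we use direct substitution.
lim(x->0) of 3x^2 + 8x - 9
= 3 * 0^2 + 8 * 0 - 9
= 0 + 0 - 9
= -9

-9


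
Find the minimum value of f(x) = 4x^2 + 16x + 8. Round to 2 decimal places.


For a quadratic f(x) = ax^2 + bx + c with a > 0, the minimum is at the vertex.
Vertex x-coordinate: x = -b/(2a)
x = -(16) / (2 * 4)
x = -16/8 = -2
Substitute back to find the minimum value:
f(-2) = 4 * (-2)^2 + 16 * (-2) + 8
= 16 - 32 + 8
= -8 = -8.00

-8.00


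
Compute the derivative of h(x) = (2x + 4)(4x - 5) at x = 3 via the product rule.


Let u(x) = 2x + 4 and v(x) = 4x - 5
u'(x) = 2
v'(x) = 4
Product rule: h'(x) = u'(x)*v(x) + u(x)*v'(x)
= 2 * (4x - 5) + (2x + 4) * 4
At x = 3:
u(3) = 2 * 3 + 4 = 10
v(3) = 4 * 3 - 5 = 7
h'(3) = 2 * 7 + 10 * 4
= 14 + 40
= 54

54


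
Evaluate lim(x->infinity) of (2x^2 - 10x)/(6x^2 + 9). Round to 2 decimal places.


For limits at infinity with equal-degree polynomials,
we compare leading coefficients.
Numerator leading term: 2x^2
Denominator leading term: 6x^2
Divide both by x^2:
lim = (2 - 10/x) / (6 + 9/x^2)
As x -> infinity, the 1/x and 1/x^2 terms vanish:
= 2/6 = 1/3 ≈ 0.33

0.33


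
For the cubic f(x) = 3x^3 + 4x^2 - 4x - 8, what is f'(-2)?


Differentiate f(x) = 3x^3 + 4x^2 - 4x - 8 term by term:
f'(x) = 9x^2 + 8x - 4
Substitute x = -2:
f'(-2) = 9 * (-2)^2 + 8 * (-2) - 4
= 36 - 16 - 4
= 16

16


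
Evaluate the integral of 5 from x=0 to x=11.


The integral of a constant k over [a, b] equals k * (b - a).
integral from 0 to 11 of 5 dx
= 5 * (11 - 0)
= 5 * 11
= 55

55


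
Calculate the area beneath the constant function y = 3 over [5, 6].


The area under a constant function y = 3 is a rectangle.
Width = 6 - 5 = 1
Height = 3
Area = width * height
= 1 * 3
= 3

3


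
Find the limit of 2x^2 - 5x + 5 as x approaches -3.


Since polynomials are continuous, we use direct substitution.
lim(x->-3) of 2x^2 - 5x + 5
= 2 * (-3)^2 - 5 * (-3) + 5
= 18 + 15 + 5
= 38

38


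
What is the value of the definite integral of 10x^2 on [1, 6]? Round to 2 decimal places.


Find the antiderivative of 10x^2:
F(x) = 10/3 * x^3
Apply the Fundamental Theorem of Calculus:
F(6) - F(1)
= 10/3 * 6^3 - 10/3 * 1^3
= 10/3 * (216 - 1)
= 10/3 * 215
= 2150/3 ≈ 716.67

716.67


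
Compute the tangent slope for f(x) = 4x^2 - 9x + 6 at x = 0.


The slope of the tangent line equals f'(x) at the point.
f(x) = 4x^2 - 9x + 6
f'(x) = 8x - 9
At x = 0:
f'(0) = 8 * 0 - 9
= 0 - 9
= -9

-9


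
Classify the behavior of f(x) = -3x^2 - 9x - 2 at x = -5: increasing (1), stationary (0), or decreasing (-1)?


Compute f'(x) to determine behavior:
f'(x) = -6x - 9
f'(-5) = -6 * (-5) - 9
= 30 - 9
= 21
Since f'(-5) > 0, the function is increasing (1)

1


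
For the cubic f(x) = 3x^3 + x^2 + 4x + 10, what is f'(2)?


Differentiate f(x) = 3x^3 + x^2 + 4x + 10 term by term:
f'(x) = 9x^2 + 2x + 4
Substitute x = 2:
f'(2) = 9 * 2^2 + 2 * 2 + 4
= 36 + 4 + 4
= 44

44


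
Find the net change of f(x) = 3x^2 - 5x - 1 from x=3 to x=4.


Net change = f(b) - f(a)
f(x) = 3x^2 - 5x - 1
Compute f(4):
f(4) = 3 * 4^2 - 5 * 4 - 1
= 48 - 20 - 1
= 27
Compute f(3):
f(3) = 3 * 3^2 - 5 * 3 - 1
= 27 - 15 - 1
= 11
Net change = 27 - 11 = 16

16


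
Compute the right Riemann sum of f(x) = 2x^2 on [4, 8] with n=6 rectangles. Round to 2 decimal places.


Right Riemann sum uses right endpoints of each subinterval.
Interval: [4, 8], n = 6
dx = (8 - 4) / 6 = 2/3
Right endpoints: [14/3, 16/3, 6, 20/3, 22/3, 8]
f values: [392/9, 512/9, 72, 800/9, 968/9, 128]
Sum = dx * (sum of f values)
= 2/3 * 4472/9
= 8944/27 ≈ 331.26

331.26


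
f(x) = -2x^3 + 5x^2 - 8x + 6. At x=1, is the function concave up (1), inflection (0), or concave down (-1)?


Concavity is determined by the sign of f''(x).
f(x) = -2x^3 + 5x^2 - 8x + 6
f'(x) = -6x^2 + 10x - 8
f''(x) = -12x + 10
f''(1) = -12 * 1 + 10
= -12 + 10
= -2
Since f''(1) < 0, the function is concave down (-1)

-1


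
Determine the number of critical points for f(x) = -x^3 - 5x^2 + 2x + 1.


Find where f'(x) = 0:
f(x) = -x^3 - 5x^2 + 2x + 1
f'(x) = -3x^2 - 10x + 2
This is a quadratic in x. Use the discriminant to count real roots.
Discriminant = (-10)^2 - 4 * (-3) * 2
= 100 - (-24)
= 124
Since discriminant > 0, f'(x) = 0 has 2 real solutions.
Number of critical points: 2

2


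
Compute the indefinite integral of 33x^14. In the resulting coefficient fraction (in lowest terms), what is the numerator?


Apply the power rule for integration:
integral of ax^n dx = a/(n+1) * x^(n+1) + C
integral of 33x^14 dx
= 33/15 * x^15 + C
= 11/5 * x^15 + C
The coefficient in lowest terms is 11/5, and its numerator is 11

11


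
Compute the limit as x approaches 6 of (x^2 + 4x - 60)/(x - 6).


Direct substitution gives 0/0, so we factor the numerator.
Factor: (x^2 + 4x - 60) = (x - 6)(x + 10)
Cancel the common factor (x - 6):
(x^2 + 4x - 60)/(x - 6) = (x + 10)
Now substitute x = 6:
= (6) - (-10) = 16

16


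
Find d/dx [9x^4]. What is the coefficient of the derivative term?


We apply the power rule: d/dx [ax^n] = a*n * x^(n-1)
d/dx [9x^4]
= 9 * 4 * x^(4-1)
= 36x^3
The coefficient is 36

36


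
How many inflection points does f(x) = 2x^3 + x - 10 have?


Inflection points occur where f''(x) = 0 and concavity changes.
f(x) = 2x^3 + x - 10
f'(x) = 6x^2 + 1
f''(x) = 12x
Set f''(x) = 0:
12x = 0
x = 0 / 12 = 0
Since f''(x) is linear (degree 1), it changes sign at this point.
Therefore there is exactly 1 inflection point.

1


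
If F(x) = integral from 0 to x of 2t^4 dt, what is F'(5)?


By the Fundamental Theorem of Calculus (Part 1):
If F(x) = integral from 0 to x of f(t) dt, then F'(x) = f(x)
Here f(t) = 2t^4
So F'(x) = 2x^4
Evaluate at x = 5:
F'(5) = 2 * 5^4
= 2 * 625
= 1250

1250


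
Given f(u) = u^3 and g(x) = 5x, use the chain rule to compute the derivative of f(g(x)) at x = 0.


Using the chain rule: (f(g(x)))' = f'(g(x)) * g'(x)
First, find g(0):
g(0) = 5 * 0 + 0 = 0
Next, f'(u) = 3u^2
And g'(x) = 5
So f'(g(0)) * g'(0)
= 3 * 0^2 * 5
= 3 * 0 * 5
= 0

0


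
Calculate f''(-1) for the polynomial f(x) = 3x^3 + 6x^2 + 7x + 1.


First derivative:
f'(x) = 9x^2 + 12x + 7
Second derivative:
f''(x) = 18x + 12
Substitute x = -1:
f''(-1) = 18 * (-1) + 12
= -18 + 12
= -6

-6


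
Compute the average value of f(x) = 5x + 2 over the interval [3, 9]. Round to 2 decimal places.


Average value = 1/(b-a) * integral from a to b of f(x) dx
First compute the integral of 5x + 2:
F(x) = (5/2)x^2 + 2x
F(9) = 5/2 * 81 + 2 * 9 = 441/2
F(3) = 5/2 * 9 + 2 * 3 = 57/2
Integral = 441/2 - 57/2 = 192
Average = 192 / (9 - 3) = 192 / 6
= 32 = 32.00

32.00


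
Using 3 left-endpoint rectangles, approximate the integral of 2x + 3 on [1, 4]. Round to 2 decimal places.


Left Riemann sum uses left endpoints of each subinterval.
Interval: [1, 4], n = 3
dx = (4 - 1) / 3 = 1
Left endpoints: [1, 2, 3]
f values: [5, 7, 9]
Sum = dx * (sum of f values)
= 1 * 21
= 21 = 21.00

21.00


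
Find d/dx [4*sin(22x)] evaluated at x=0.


Apply the chain rule to differentiate 4*sin(22x):
d/dx [4*sin(22x)]
= 4 * cos(22x) * d/dx(22x)
= 4 * 22 * cos(22x)
= 88 * cos(22x)
Evaluate at x = 0:
= 88 * cos(0)
= 88 * 1
= 88

88


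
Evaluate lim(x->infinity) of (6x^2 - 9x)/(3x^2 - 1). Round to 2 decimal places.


For limits at infinity with equal-degree polynomials,
we compare leading coefficients.
Numerator leading term: 6x^2
Denominator leading term: 3x^2
Divide both by x^2:
lim = (6 - 9/x) / (3 - 1/x^2)
As x -> infinity, the 1/x and 1/x^2 terms vanish:
= 6/3 = 2 = 2.00

2.00


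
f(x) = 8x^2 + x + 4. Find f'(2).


Differentiate term by term using power and sum rules:
f(x) = 8x^2 + x + 4
f'(x) = 16x + 1
Substitute x = 2:
f'(2) = 16 * 2 + 1
= 32 + 1
= 33

33


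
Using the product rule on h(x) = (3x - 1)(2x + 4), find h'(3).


Let u(x) = 3x - 1 and v(x) = 2x + 4
u'(x) = 3
v'(x) = 2
Product rule: h'(x) = u'(x)*v(x) + u(x)*v'(x)
= 3 * (2x + 4) + (3x - 1) * 2
At x = 3:
u(3) = 3 * 3 - 1 = 8
v(3) = 2 * 3 + 4 = 10
h'(3) = 3 * 10 + 8 * 2
= 30 + 16
= 46

46


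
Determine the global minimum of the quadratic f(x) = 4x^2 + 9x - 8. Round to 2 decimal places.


For a quadratic f(x) = ax^2 + bx + c with a > 0, the minimum is at the vertex.
Vertex x-coordinate: x = -b/(2a)
x = -(9) / (2 * 4)
x = -9/8
Substitute back to find the minimum value:
f(-9/8) = 4 * (-9/8)^2 + 9 * (-9/8) - 8
= 81/16 - 81/8 - 8
= -209/16 ≈ -13.06

-13.06


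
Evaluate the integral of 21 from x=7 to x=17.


The integral of a constant k over [a, b] equals k * (b - a).
integral from 7 to 17 of 21 dx
= 21 * (17 - 7)
= 21 * 10
= 210

210


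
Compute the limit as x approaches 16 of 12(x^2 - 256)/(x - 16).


Direct substitution gives 0/0, so we factor the numerator.
Factor: 12(x^2 - 256) = 12 * (x - 16)(x + 16)
Cancel the common factor (x - 16):
12(x^2 - 256)/(x - 16) = 12 * (x + 16)
Now substitute x = 16:
= 12 * (16 + 16) = 384

384


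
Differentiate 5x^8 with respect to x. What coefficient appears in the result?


We apply the power rule: d/dx [ax^n] = a*n * x^(n-1)
d/dx [5x^8]
= 5 * 8 * x^(8-1)
= 40x^7
The coefficient is 40

40


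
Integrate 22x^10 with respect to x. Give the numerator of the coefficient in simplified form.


Apply the power rule for integration:
integral of ax^n dx = a/(n+1) * x^(n+1) + C
integral of 22x^10 dx
= 22/11 * x^11 + C
= 2 * x^11 + C
The coefficient in lowest terms is 2 = 2/1, so its numerator is 2

2


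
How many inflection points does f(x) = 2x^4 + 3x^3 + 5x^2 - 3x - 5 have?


Inflection points occur where f''(x) = 0 and concavity changes.
f(x) = 2x^4 + 3x^3 + 5x^2 - 3x - 5
f'(x) = 8x^3 + 9x^2 + 10x - 3
f''(x) = 24x^2 + 18x + 10
This is a quadratic in x. Use the discriminant to count real roots.
Discriminant = (18)^2 - 4 * 24 * 10
= 324 - 960
= -636
Since discriminant < 0, f''(x) = 0 has no real solutions.
Number of inflection points: 0

0


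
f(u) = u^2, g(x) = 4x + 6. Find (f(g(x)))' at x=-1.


Using the chain rule: (f(g(x)))' = f'(g(x)) * g'(x)
First, find g(-1):
g(-1) = 4 * (-1) + 6 = 2
Next, f'(u) = 2u
And g'(x) = 4
So f'(g(-1)) * g'(-1)
= 2 * 2 * 4
= 16

16


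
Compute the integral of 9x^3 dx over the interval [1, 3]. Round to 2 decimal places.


Find the antiderivative of 9x^3:
F(x) = 9/4 * x^4
Apply the Fundamental Theorem of Calculus:
F(3) - F(1)
= 9/4 * 3^4 - 9/4 * 1^4
= 9/4 * (81 - 1)
= 9/4 * 80
= 180 = 180.00

180.00


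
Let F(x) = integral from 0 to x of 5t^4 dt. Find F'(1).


By the Fundamental Theorem of Calculus (Part 1):
If F(x) = integral from 0 to x of f(t) dt, then F'(x) = f(x)
Here f(t) = 5t^4
So F'(x) = 5x^4
Evaluate at x = 1:
F'(1) = 5 * 1^4
= 5 * 1
= 5

5


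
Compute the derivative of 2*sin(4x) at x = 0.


Apply the chain rule to differentiate 2*sin(4x):
d/dx [2*sin(4x)]
= 2 * cos(4x) * d/dx(4x)
= 2 * 4 * cos(4x)
= 8 * cos(4x)
Evaluate at x = 0:
= 8 * cos(0)
= 8 * 1
= 8

8


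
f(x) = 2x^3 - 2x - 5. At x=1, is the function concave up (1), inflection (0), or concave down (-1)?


Concavity is determined by the sign of f''(x).
f(x) = 2x^3 - 2x - 5
f'(x) = 6x^2 - 2
f''(x) = 12x
f''(1) = 12 * 1 + 0
= 12 + 0
= 12
Since f''(1) > 0, the function is concave up (1)

1


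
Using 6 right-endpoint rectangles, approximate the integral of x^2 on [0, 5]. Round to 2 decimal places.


Right Riemann sum uses right endpoints of each subinterval.
Interval: [0, 5], n = 6
dx = (5 - 0) / 6 = 5/6
Right endpoints: [5/6, 5/3, 5/2, 10/3, 25/6, 5]
f values: [25/36, 25/9, 25/4, 100/9, 625/36, 25]
Sum = dx * (sum of f values)
= 5/6 * 2275/36
= 11375/216 ≈ 52.66

52.66
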